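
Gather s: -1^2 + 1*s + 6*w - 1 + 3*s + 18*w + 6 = 4*s + 24*w + 4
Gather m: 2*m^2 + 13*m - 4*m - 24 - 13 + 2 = 2*m^2 + 9*m - 35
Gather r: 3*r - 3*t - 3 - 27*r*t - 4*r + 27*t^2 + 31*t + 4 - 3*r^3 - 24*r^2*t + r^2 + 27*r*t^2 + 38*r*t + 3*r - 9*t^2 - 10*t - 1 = -3*r^3 + r^2*(1 - 24*t) + r*(27*t^2 + 11*t + 2) + 18*t^2 + 18*t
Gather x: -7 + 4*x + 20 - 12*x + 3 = 16 - 8*x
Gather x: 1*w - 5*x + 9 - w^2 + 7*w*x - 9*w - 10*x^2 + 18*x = -w^2 - 8*w - 10*x^2 + x*(7*w + 13) + 9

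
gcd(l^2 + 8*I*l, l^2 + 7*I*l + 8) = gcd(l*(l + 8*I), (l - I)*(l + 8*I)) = l + 8*I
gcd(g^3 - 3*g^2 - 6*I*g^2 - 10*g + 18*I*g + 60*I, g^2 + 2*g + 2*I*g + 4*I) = g + 2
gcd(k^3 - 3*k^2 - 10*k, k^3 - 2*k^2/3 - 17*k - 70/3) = k^2 - 3*k - 10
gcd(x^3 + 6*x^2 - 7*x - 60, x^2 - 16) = x + 4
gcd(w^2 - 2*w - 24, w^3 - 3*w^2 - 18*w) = w - 6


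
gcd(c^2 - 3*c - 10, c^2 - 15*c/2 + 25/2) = c - 5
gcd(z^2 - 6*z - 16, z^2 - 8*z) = z - 8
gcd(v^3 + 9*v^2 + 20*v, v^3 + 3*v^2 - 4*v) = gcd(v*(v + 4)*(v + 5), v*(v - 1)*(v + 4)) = v^2 + 4*v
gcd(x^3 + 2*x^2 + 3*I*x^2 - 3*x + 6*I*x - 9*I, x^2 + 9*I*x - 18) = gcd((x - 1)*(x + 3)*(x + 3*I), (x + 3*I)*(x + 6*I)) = x + 3*I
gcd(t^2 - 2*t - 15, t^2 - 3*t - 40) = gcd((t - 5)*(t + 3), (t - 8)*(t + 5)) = 1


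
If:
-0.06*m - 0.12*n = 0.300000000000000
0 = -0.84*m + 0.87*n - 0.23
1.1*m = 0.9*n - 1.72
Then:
No Solution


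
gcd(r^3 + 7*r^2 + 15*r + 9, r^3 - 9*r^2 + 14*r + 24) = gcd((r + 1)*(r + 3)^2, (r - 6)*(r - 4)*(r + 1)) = r + 1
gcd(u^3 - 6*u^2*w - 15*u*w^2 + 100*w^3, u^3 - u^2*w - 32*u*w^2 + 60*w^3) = u - 5*w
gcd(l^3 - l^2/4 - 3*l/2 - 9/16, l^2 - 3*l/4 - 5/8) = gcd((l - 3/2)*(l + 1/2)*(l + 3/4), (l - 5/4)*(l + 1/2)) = l + 1/2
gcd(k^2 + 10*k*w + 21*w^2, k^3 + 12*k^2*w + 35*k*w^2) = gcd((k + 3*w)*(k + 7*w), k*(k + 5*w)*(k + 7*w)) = k + 7*w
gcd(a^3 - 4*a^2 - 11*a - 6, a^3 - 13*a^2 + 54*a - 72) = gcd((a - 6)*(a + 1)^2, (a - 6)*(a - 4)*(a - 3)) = a - 6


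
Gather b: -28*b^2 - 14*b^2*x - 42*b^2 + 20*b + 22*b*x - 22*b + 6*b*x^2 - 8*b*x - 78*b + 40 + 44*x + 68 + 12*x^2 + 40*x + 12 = b^2*(-14*x - 70) + b*(6*x^2 + 14*x - 80) + 12*x^2 + 84*x + 120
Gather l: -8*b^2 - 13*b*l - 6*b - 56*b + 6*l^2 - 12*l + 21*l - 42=-8*b^2 - 62*b + 6*l^2 + l*(9 - 13*b) - 42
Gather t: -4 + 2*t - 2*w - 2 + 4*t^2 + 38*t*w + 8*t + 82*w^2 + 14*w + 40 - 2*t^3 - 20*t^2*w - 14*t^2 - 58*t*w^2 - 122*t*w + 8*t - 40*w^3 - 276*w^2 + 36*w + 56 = -2*t^3 + t^2*(-20*w - 10) + t*(-58*w^2 - 84*w + 18) - 40*w^3 - 194*w^2 + 48*w + 90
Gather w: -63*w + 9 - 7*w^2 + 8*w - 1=-7*w^2 - 55*w + 8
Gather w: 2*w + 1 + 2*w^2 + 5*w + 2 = 2*w^2 + 7*w + 3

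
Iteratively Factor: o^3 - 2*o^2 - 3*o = (o)*(o^2 - 2*o - 3) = o*(o + 1)*(o - 3)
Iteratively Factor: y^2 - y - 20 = (y - 5)*(y + 4)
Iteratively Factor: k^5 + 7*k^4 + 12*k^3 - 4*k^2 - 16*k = (k + 4)*(k^4 + 3*k^3 - 4*k) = (k + 2)*(k + 4)*(k^3 + k^2 - 2*k) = k*(k + 2)*(k + 4)*(k^2 + k - 2) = k*(k + 2)^2*(k + 4)*(k - 1)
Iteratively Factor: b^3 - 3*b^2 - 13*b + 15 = (b - 5)*(b^2 + 2*b - 3) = (b - 5)*(b + 3)*(b - 1)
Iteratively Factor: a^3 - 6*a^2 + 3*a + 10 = (a - 2)*(a^2 - 4*a - 5) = (a - 5)*(a - 2)*(a + 1)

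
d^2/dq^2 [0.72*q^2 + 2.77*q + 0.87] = 1.44000000000000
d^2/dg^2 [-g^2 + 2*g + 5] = -2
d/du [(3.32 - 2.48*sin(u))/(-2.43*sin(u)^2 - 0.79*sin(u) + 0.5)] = (-6.0264*sin(u)^2 + 16.1352*sin(u) + 1.3828)*cos(u)/(5.9049*sin(u)^4 + 3.8394*sin(u)^3 - 1.8059*sin(u)^2 - 0.79*sin(u) + 0.25)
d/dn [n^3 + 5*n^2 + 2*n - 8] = 3*n^2 + 10*n + 2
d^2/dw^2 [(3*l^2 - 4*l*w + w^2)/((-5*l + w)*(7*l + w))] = 12*l*(177*l^3 - 67*l^2*w + 19*l*w^2 - w^3)/(-42875*l^6 + 7350*l^5*w + 3255*l^4*w^2 - 412*l^3*w^3 - 93*l^2*w^4 + 6*l*w^5 + w^6)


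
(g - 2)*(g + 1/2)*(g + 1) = g^3 - g^2/2 - 5*g/2 - 1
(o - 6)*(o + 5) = o^2 - o - 30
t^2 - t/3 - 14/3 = (t - 7/3)*(t + 2)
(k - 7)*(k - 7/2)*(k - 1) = k^3 - 23*k^2/2 + 35*k - 49/2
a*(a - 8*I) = a^2 - 8*I*a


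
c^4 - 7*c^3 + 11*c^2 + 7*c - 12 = (c - 4)*(c - 3)*(c - 1)*(c + 1)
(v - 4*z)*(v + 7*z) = v^2 + 3*v*z - 28*z^2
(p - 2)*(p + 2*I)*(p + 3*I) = p^3 - 2*p^2 + 5*I*p^2 - 6*p - 10*I*p + 12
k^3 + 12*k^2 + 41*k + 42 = (k + 2)*(k + 3)*(k + 7)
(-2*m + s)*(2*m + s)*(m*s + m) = -4*m^3*s - 4*m^3 + m*s^3 + m*s^2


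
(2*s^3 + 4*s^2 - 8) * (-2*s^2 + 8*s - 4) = -4*s^5 + 8*s^4 + 24*s^3 - 64*s + 32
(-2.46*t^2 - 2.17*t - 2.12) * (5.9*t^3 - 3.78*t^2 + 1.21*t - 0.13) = -14.514*t^5 - 3.5042*t^4 - 7.282*t^3 + 5.7077*t^2 - 2.2831*t + 0.2756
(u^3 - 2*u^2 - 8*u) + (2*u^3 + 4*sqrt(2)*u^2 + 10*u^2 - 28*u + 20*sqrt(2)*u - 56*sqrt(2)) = 3*u^3 + 4*sqrt(2)*u^2 + 8*u^2 - 36*u + 20*sqrt(2)*u - 56*sqrt(2)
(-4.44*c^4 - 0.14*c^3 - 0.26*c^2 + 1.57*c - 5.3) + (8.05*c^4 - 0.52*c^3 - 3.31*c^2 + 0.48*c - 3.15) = 3.61*c^4 - 0.66*c^3 - 3.57*c^2 + 2.05*c - 8.45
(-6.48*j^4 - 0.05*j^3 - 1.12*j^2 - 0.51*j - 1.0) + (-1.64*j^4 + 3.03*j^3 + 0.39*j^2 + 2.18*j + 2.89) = -8.12*j^4 + 2.98*j^3 - 0.73*j^2 + 1.67*j + 1.89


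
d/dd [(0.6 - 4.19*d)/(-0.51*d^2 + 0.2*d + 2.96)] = (-2.1369*d^2 + 0.612*d - 12.5224)/(0.2601*d^4 - 0.204*d^3 - 2.9792*d^2 + 1.184*d + 8.7616)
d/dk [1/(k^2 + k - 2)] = (-2*k - 1)/(k^2 + k - 2)^2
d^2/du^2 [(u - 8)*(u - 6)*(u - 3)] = 6*u - 34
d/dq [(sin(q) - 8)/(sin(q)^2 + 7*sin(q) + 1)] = (-sin(q)^2 + 16*sin(q) + 57)*cos(q)/(sin(q)^2 + 7*sin(q) + 1)^2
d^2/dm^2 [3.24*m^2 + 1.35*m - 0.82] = 6.48000000000000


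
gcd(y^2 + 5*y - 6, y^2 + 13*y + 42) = y + 6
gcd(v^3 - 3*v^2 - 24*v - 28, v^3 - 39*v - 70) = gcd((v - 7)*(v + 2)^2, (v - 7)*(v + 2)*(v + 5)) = v^2 - 5*v - 14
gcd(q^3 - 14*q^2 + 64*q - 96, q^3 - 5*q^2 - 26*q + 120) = q^2 - 10*q + 24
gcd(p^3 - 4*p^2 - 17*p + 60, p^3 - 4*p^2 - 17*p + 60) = p^3 - 4*p^2 - 17*p + 60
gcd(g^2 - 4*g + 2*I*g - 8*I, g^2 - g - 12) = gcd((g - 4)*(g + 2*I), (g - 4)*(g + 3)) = g - 4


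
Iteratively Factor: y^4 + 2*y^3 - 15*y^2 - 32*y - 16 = (y + 4)*(y^3 - 2*y^2 - 7*y - 4) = (y - 4)*(y + 4)*(y^2 + 2*y + 1) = (y - 4)*(y + 1)*(y + 4)*(y + 1)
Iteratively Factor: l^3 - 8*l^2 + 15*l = (l - 5)*(l^2 - 3*l) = (l - 5)*(l - 3)*(l)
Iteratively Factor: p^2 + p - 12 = (p + 4)*(p - 3)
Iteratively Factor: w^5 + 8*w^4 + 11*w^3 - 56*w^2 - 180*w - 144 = (w + 3)*(w^4 + 5*w^3 - 4*w^2 - 44*w - 48) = (w - 3)*(w + 3)*(w^3 + 8*w^2 + 20*w + 16) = (w - 3)*(w + 2)*(w + 3)*(w^2 + 6*w + 8) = (w - 3)*(w + 2)^2*(w + 3)*(w + 4)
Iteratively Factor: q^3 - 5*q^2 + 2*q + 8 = (q - 4)*(q^2 - q - 2) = (q - 4)*(q - 2)*(q + 1)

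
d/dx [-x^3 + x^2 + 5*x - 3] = -3*x^2 + 2*x + 5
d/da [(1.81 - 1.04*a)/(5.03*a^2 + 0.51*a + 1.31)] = (5.2312*a^2 - 18.2086*a - 2.2855)/(25.3009*a^4 + 5.1306*a^3 + 13.4387*a^2 + 1.3362*a + 1.7161)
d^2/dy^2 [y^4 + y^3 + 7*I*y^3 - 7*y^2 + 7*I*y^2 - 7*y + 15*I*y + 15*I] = 12*y^2 + y*(6 + 42*I) - 14 + 14*I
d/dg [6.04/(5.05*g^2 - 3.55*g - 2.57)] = (21.442 - 61.004*g)/(-5.05*g^2 + 3.55*g + 2.57)^2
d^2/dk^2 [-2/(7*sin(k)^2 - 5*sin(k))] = 2*(196*sin(k) - 105 - 269/sin(k) + 210/sin(k)^2 - 50/sin(k)^3)/(7*sin(k) - 5)^3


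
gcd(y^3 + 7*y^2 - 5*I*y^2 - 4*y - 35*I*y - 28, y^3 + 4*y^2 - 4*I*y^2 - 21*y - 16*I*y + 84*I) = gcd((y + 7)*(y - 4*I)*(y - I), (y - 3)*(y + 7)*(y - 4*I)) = y^2 + y*(7 - 4*I) - 28*I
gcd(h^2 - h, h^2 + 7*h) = h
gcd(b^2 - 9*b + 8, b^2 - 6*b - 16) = b - 8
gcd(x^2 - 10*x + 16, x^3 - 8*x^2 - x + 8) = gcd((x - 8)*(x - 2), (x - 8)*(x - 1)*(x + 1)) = x - 8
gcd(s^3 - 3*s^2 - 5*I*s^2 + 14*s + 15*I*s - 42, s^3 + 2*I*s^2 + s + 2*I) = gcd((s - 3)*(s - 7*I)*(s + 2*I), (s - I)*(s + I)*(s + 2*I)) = s + 2*I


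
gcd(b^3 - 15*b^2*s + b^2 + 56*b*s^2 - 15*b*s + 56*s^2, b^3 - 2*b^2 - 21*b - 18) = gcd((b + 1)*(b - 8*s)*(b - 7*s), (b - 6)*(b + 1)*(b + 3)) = b + 1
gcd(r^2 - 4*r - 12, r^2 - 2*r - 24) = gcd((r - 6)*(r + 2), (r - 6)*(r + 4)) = r - 6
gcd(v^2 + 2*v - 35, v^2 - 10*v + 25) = v - 5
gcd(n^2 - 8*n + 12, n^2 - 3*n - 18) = n - 6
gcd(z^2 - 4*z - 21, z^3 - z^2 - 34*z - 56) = z - 7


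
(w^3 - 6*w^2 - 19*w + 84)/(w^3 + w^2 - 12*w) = (w - 7)/w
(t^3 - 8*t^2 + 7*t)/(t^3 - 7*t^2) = (t - 1)/t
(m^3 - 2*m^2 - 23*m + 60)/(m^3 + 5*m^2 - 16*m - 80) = (m - 3)/(m + 4)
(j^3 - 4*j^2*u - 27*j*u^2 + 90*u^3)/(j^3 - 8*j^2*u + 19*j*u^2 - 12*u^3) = (j^2 - j*u - 30*u^2)/(j^2 - 5*j*u + 4*u^2)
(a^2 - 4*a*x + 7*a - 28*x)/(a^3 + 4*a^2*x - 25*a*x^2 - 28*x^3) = (a + 7)/(a^2 + 8*a*x + 7*x^2)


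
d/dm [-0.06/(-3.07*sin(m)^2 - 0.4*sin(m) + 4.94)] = -(0.3684*sin(m) + 0.024)*cos(m)/(3.07*sin(m)^2 + 0.4*sin(m) - 4.94)^2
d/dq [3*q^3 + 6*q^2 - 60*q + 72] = 9*q^2 + 12*q - 60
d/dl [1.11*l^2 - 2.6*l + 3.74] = 2.22*l - 2.6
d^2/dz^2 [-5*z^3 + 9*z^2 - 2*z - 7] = 18 - 30*z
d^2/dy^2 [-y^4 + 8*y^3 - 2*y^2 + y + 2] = -12*y^2 + 48*y - 4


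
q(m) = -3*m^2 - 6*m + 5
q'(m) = -6*m - 6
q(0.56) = 0.70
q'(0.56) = -9.36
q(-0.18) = 5.98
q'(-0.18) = -4.92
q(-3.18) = -6.26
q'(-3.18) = 13.08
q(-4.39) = -26.48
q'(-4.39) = 20.34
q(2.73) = -33.74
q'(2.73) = -22.38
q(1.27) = -7.46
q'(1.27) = -13.62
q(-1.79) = 6.13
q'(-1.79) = 4.74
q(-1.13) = 7.95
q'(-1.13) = 0.78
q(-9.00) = -184.00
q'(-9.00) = 48.00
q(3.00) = -40.00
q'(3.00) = -24.00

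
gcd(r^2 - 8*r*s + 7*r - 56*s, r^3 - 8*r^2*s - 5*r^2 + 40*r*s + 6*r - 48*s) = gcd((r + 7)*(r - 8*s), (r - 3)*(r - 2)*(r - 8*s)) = r - 8*s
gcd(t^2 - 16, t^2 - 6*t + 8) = t - 4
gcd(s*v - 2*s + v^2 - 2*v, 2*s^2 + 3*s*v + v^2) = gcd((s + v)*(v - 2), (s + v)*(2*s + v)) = s + v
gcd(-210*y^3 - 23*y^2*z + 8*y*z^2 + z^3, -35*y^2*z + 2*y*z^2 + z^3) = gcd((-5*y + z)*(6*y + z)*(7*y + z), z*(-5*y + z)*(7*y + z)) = 35*y^2 - 2*y*z - z^2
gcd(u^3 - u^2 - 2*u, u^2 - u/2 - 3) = u - 2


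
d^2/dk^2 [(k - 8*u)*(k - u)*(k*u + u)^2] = u^2*(12*k^2 - 54*k*u + 12*k + 16*u^2 - 36*u + 2)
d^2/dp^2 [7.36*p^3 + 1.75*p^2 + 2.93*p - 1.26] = 44.16*p + 3.5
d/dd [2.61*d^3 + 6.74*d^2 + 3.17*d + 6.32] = 7.83*d^2 + 13.48*d + 3.17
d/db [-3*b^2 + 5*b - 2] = 5 - 6*b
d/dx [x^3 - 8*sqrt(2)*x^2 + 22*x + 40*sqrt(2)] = 3*x^2 - 16*sqrt(2)*x + 22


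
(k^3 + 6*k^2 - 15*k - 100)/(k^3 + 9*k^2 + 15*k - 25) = (k - 4)/(k - 1)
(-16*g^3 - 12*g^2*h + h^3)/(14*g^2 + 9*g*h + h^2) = (-8*g^2 - 2*g*h + h^2)/(7*g + h)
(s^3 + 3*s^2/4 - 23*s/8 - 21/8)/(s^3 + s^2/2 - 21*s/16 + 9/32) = 4*(4*s^2 - 3*s - 7)/(16*s^2 - 16*s + 3)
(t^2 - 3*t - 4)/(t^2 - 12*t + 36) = (t^2 - 3*t - 4)/(t^2 - 12*t + 36)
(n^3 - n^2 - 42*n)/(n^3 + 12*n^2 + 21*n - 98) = n*(n^2 - n - 42)/(n^3 + 12*n^2 + 21*n - 98)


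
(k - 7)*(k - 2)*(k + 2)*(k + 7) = k^4 - 53*k^2 + 196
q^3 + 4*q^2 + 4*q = q*(q + 2)^2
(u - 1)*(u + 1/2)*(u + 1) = u^3 + u^2/2 - u - 1/2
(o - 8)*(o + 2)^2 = o^3 - 4*o^2 - 28*o - 32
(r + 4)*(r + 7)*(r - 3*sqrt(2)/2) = r^3 - 3*sqrt(2)*r^2/2 + 11*r^2 - 33*sqrt(2)*r/2 + 28*r - 42*sqrt(2)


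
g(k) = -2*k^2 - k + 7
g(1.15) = 3.20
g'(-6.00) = 23.00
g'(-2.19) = 7.76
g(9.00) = -164.00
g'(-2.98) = 10.92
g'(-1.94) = 6.76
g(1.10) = 3.48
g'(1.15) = -5.60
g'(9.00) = -37.00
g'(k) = -4*k - 1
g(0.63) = 5.58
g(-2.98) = -7.78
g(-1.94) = 1.41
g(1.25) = 2.62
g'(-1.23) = 3.92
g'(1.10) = -5.40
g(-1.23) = 5.20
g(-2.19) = -0.40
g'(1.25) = -6.00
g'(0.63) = -3.52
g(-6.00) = -59.00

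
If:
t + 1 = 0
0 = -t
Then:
No Solution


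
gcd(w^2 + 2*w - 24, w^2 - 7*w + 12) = w - 4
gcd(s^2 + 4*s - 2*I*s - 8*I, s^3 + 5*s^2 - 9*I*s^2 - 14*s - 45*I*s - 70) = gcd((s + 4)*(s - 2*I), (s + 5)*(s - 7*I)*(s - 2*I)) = s - 2*I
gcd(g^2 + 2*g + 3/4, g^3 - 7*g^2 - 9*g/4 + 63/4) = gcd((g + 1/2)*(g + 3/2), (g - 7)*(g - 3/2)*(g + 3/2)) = g + 3/2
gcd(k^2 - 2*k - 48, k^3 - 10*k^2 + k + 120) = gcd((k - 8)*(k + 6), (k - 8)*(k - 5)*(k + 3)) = k - 8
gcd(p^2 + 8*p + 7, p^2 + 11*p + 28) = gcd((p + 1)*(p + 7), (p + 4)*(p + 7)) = p + 7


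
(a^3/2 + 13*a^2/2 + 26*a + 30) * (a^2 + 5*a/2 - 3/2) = a^5/2 + 31*a^4/4 + 83*a^3/2 + 341*a^2/4 + 36*a - 45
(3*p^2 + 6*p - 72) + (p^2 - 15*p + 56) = 4*p^2 - 9*p - 16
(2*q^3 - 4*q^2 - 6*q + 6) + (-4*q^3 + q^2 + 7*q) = -2*q^3 - 3*q^2 + q + 6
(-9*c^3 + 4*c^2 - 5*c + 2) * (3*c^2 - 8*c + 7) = -27*c^5 + 84*c^4 - 110*c^3 + 74*c^2 - 51*c + 14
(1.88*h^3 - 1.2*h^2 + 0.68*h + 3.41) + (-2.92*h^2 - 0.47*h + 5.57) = 1.88*h^3 - 4.12*h^2 + 0.21*h + 8.98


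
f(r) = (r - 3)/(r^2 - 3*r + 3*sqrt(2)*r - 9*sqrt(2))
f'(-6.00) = -0.32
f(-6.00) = -0.57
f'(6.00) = -0.00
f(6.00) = 0.10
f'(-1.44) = -0.13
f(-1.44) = 0.36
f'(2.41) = -0.02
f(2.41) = 0.15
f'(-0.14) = -0.06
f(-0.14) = 0.24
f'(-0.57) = -0.07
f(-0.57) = 0.27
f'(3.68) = -0.02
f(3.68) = 0.13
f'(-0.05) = -0.06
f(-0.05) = 0.24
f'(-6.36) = -0.22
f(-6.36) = -0.47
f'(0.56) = -0.04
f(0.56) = 0.21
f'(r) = (r - 3)*(-2*r - 3*sqrt(2) + 3)/(r^2 - 3*r + 3*sqrt(2)*r - 9*sqrt(2))^2 + 1/(r^2 - 3*r + 3*sqrt(2)*r - 9*sqrt(2)) = -1/(r^2 + 6*sqrt(2)*r + 18)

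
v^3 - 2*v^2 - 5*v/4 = v*(v - 5/2)*(v + 1/2)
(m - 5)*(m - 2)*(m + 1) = m^3 - 6*m^2 + 3*m + 10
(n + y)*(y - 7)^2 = n*y^2 - 14*n*y + 49*n + y^3 - 14*y^2 + 49*y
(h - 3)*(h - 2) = h^2 - 5*h + 6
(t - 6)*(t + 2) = t^2 - 4*t - 12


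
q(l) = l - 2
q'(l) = 1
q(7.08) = 5.08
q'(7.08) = 1.00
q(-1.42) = -3.42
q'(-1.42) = 1.00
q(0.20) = -1.80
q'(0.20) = 1.00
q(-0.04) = -2.04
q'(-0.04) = 1.00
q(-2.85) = -4.85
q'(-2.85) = 1.00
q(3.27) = 1.27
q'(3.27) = 1.00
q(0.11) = -1.89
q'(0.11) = 1.00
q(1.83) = -0.17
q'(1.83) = 1.00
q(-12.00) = -14.00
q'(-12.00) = 1.00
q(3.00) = 1.00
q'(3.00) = 1.00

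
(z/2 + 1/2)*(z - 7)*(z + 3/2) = z^3/2 - 9*z^2/4 - 8*z - 21/4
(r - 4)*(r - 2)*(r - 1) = r^3 - 7*r^2 + 14*r - 8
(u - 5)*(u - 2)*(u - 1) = u^3 - 8*u^2 + 17*u - 10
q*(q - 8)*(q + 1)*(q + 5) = q^4 - 2*q^3 - 43*q^2 - 40*q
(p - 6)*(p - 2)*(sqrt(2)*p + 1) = sqrt(2)*p^3 - 8*sqrt(2)*p^2 + p^2 - 8*p + 12*sqrt(2)*p + 12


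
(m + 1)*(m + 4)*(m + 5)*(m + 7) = m^4 + 17*m^3 + 99*m^2 + 223*m + 140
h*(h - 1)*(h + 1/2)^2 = h^4 - 3*h^2/4 - h/4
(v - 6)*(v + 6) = v^2 - 36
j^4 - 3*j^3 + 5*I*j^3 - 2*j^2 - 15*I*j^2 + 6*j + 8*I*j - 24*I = (j - 3)*(j - I)*(j + 2*I)*(j + 4*I)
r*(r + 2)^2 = r^3 + 4*r^2 + 4*r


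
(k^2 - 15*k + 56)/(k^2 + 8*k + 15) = (k^2 - 15*k + 56)/(k^2 + 8*k + 15)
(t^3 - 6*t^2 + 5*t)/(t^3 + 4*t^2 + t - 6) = t*(t - 5)/(t^2 + 5*t + 6)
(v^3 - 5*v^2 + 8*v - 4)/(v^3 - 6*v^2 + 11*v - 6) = (v - 2)/(v - 3)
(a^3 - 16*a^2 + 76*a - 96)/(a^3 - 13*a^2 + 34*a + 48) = (a - 2)/(a + 1)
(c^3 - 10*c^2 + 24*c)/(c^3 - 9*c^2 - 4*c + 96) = c*(c - 6)/(c^2 - 5*c - 24)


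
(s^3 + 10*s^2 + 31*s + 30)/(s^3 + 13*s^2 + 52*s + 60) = (s + 3)/(s + 6)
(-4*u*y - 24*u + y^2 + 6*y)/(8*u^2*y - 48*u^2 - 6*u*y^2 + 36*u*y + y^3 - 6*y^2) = (y + 6)/(-2*u*y + 12*u + y^2 - 6*y)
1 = 1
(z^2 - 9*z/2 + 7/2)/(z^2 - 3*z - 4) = (-2*z^2 + 9*z - 7)/(2*(-z^2 + 3*z + 4))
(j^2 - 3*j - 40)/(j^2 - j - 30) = (j - 8)/(j - 6)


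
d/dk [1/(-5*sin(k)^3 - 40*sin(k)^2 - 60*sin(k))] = (3*cos(k) + 16/tan(k) + 12*cos(k)/sin(k)^2)/(5*(sin(k) + 2)^2*(sin(k) + 6)^2)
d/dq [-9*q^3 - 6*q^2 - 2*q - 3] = -27*q^2 - 12*q - 2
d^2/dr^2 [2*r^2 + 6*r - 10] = 4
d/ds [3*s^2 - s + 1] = 6*s - 1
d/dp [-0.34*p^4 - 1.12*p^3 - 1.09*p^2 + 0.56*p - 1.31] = -1.36*p^3 - 3.36*p^2 - 2.18*p + 0.56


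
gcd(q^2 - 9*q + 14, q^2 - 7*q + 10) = q - 2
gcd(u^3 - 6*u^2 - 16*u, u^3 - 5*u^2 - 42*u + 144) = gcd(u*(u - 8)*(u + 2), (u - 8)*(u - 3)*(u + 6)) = u - 8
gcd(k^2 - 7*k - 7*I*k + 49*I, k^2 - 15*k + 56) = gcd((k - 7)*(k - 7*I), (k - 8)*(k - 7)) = k - 7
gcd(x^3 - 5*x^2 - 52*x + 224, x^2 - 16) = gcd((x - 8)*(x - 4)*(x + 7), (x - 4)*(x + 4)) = x - 4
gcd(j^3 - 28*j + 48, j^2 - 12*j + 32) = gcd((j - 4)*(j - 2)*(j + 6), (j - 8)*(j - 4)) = j - 4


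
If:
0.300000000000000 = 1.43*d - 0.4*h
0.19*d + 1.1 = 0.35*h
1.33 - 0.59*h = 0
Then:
No Solution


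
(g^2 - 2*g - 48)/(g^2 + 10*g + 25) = (g^2 - 2*g - 48)/(g^2 + 10*g + 25)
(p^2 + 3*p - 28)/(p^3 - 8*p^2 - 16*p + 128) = (p + 7)/(p^2 - 4*p - 32)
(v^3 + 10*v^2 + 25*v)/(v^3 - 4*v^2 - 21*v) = (v^2 + 10*v + 25)/(v^2 - 4*v - 21)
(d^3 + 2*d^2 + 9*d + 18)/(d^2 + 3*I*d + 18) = (d^2 + d*(2 + 3*I) + 6*I)/(d + 6*I)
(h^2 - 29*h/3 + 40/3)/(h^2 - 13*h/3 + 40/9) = 3*(h - 8)/(3*h - 8)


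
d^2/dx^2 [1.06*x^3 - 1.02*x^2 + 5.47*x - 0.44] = 6.36*x - 2.04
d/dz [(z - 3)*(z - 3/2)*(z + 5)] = 3*z^2 + z - 18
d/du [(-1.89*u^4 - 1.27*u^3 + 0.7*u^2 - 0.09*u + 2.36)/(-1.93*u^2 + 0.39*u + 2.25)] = (7.2954*u^5 + 0.2398*u^4 - 18.0006*u^3 - 8.4732*u^2 + 12.2596*u - 1.1229)/(3.7249*u^4 - 1.5054*u^3 - 8.5329*u^2 + 1.755*u + 5.0625)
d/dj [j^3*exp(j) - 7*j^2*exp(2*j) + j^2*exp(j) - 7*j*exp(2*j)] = (j^3 - 14*j^2*exp(j) + 4*j^2 - 28*j*exp(j) + 2*j - 7*exp(j))*exp(j)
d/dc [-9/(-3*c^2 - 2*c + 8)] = 18*(-3*c - 1)/(3*c^2 + 2*c - 8)^2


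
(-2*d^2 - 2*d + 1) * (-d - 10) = 2*d^3 + 22*d^2 + 19*d - 10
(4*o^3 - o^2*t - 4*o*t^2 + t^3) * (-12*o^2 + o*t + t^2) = -48*o^5 + 16*o^4*t + 51*o^3*t^2 - 17*o^2*t^3 - 3*o*t^4 + t^5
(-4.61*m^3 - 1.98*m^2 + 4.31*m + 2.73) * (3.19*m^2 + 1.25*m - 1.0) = -14.7059*m^5 - 12.0787*m^4 + 15.8839*m^3 + 16.0762*m^2 - 0.8975*m - 2.73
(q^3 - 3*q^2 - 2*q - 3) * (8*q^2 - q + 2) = 8*q^5 - 25*q^4 - 11*q^3 - 28*q^2 - q - 6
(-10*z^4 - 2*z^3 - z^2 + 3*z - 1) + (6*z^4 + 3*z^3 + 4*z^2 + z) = -4*z^4 + z^3 + 3*z^2 + 4*z - 1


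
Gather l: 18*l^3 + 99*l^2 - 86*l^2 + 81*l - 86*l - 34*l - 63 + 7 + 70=18*l^3 + 13*l^2 - 39*l + 14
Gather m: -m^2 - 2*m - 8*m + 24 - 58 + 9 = -m^2 - 10*m - 25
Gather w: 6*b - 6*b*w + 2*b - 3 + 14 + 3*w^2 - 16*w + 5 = 8*b + 3*w^2 + w*(-6*b - 16) + 16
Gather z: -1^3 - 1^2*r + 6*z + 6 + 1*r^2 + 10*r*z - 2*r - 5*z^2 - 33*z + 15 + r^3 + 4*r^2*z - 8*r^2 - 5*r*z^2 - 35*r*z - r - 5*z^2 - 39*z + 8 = r^3 - 7*r^2 - 4*r + z^2*(-5*r - 10) + z*(4*r^2 - 25*r - 66) + 28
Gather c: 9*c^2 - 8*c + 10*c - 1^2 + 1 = 9*c^2 + 2*c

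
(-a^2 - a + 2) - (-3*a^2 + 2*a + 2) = 2*a^2 - 3*a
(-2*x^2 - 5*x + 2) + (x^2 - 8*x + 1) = -x^2 - 13*x + 3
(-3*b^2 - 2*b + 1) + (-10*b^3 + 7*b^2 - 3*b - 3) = -10*b^3 + 4*b^2 - 5*b - 2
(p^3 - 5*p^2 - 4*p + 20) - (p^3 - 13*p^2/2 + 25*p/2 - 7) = 3*p^2/2 - 33*p/2 + 27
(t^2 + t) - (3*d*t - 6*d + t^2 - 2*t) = -3*d*t + 6*d + 3*t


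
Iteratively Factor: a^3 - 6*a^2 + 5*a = (a - 1)*(a^2 - 5*a) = a*(a - 1)*(a - 5)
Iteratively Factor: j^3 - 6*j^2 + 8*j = (j)*(j^2 - 6*j + 8) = j*(j - 4)*(j - 2)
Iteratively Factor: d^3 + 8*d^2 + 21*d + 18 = (d + 2)*(d^2 + 6*d + 9) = (d + 2)*(d + 3)*(d + 3)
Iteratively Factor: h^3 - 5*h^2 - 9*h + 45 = (h - 5)*(h^2 - 9) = (h - 5)*(h - 3)*(h + 3)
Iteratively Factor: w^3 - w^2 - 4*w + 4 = (w - 2)*(w^2 + w - 2) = (w - 2)*(w + 2)*(w - 1)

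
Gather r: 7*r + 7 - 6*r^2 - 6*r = -6*r^2 + r + 7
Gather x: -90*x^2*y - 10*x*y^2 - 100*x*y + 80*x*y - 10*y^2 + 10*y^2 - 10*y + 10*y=-90*x^2*y + x*(-10*y^2 - 20*y)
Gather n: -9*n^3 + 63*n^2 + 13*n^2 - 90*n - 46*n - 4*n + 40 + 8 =-9*n^3 + 76*n^2 - 140*n + 48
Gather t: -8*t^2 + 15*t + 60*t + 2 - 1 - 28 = -8*t^2 + 75*t - 27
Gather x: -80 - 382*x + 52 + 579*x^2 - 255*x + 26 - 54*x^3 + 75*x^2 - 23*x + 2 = -54*x^3 + 654*x^2 - 660*x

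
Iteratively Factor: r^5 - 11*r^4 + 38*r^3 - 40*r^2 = (r - 2)*(r^4 - 9*r^3 + 20*r^2) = (r - 5)*(r - 2)*(r^3 - 4*r^2) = (r - 5)*(r - 4)*(r - 2)*(r^2) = r*(r - 5)*(r - 4)*(r - 2)*(r)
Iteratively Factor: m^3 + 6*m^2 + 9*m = (m)*(m^2 + 6*m + 9) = m*(m + 3)*(m + 3)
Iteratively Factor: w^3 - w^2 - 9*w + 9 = (w - 1)*(w^2 - 9) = (w - 3)*(w - 1)*(w + 3)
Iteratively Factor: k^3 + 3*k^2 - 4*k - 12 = (k + 2)*(k^2 + k - 6) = (k - 2)*(k + 2)*(k + 3)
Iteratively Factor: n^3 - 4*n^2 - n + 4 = (n - 1)*(n^2 - 3*n - 4) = (n - 4)*(n - 1)*(n + 1)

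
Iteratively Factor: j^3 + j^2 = (j)*(j^2 + j) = j^2*(j + 1)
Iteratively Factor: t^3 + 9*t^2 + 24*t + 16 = (t + 1)*(t^2 + 8*t + 16) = (t + 1)*(t + 4)*(t + 4)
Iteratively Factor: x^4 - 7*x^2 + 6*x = (x - 1)*(x^3 + x^2 - 6*x) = (x - 1)*(x + 3)*(x^2 - 2*x) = (x - 2)*(x - 1)*(x + 3)*(x)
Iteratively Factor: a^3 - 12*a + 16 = (a + 4)*(a^2 - 4*a + 4) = (a - 2)*(a + 4)*(a - 2)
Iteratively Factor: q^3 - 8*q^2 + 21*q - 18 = (q - 2)*(q^2 - 6*q + 9) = (q - 3)*(q - 2)*(q - 3)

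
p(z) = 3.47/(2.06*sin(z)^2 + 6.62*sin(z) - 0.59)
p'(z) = 3.47*(-4.12*sin(z)*cos(z) - 6.62*cos(z))/(2.06*sin(z)^2 + 6.62*sin(z) - 0.59)^2 = -(14.2964*sin(z) + 22.9714)*cos(z)/(2.06*sin(z)^2 + 6.62*sin(z) - 0.59)^2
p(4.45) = -0.69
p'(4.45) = 0.09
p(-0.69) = -0.87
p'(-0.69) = -0.68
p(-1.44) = -0.68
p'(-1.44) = -0.04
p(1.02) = 0.53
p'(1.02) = -0.43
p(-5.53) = 0.71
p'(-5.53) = -0.99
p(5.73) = -0.99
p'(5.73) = -1.07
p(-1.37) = -0.68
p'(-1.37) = -0.07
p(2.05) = 0.50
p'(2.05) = 0.34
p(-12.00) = 0.98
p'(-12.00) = -2.05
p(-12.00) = 0.98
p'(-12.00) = -2.05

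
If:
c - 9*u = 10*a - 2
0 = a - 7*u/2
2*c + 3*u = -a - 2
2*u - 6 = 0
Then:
No Solution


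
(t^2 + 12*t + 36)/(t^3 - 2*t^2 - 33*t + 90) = (t + 6)/(t^2 - 8*t + 15)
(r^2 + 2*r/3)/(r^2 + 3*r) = (r + 2/3)/(r + 3)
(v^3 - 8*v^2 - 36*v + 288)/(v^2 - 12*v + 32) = (v^2 - 36)/(v - 4)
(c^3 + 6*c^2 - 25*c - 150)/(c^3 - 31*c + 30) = (c + 5)/(c - 1)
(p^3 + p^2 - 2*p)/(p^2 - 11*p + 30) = p*(p^2 + p - 2)/(p^2 - 11*p + 30)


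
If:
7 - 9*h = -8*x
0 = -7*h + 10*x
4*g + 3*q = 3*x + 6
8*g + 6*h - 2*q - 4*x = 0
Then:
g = 15/544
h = 35/17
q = 463/136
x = 49/34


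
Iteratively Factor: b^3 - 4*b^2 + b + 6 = (b + 1)*(b^2 - 5*b + 6) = (b - 2)*(b + 1)*(b - 3)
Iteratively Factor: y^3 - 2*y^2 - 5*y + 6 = (y + 2)*(y^2 - 4*y + 3) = (y - 1)*(y + 2)*(y - 3)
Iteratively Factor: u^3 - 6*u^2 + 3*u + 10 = (u - 2)*(u^2 - 4*u - 5) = (u - 5)*(u - 2)*(u + 1)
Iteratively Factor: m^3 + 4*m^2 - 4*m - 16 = (m + 2)*(m^2 + 2*m - 8) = (m + 2)*(m + 4)*(m - 2)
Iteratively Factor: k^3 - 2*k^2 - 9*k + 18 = (k - 3)*(k^2 + k - 6) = (k - 3)*(k + 3)*(k - 2)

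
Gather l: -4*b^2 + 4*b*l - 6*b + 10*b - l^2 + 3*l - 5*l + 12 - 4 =-4*b^2 + 4*b - l^2 + l*(4*b - 2) + 8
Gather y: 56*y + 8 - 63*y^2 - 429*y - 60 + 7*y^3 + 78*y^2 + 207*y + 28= 7*y^3 + 15*y^2 - 166*y - 24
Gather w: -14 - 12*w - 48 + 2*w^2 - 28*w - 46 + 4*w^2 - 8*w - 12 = 6*w^2 - 48*w - 120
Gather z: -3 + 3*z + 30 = 3*z + 27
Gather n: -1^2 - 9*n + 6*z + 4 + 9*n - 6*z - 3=0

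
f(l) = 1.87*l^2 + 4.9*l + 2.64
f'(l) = 3.74*l + 4.9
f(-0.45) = 0.81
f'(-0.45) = 3.22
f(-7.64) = 74.36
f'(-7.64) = -23.67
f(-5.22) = 28.02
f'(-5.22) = -14.62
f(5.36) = 82.63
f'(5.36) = 24.95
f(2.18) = 22.21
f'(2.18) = 13.05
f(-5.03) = 25.31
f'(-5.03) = -13.91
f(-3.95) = 12.46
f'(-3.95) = -9.87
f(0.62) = 6.40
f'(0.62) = 7.22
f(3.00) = 34.17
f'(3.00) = 16.12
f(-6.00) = 40.56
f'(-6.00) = -17.54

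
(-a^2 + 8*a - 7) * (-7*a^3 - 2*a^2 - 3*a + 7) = 7*a^5 - 54*a^4 + 36*a^3 - 17*a^2 + 77*a - 49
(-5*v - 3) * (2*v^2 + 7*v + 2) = -10*v^3 - 41*v^2 - 31*v - 6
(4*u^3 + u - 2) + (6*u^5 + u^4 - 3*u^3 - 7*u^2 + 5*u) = 6*u^5 + u^4 + u^3 - 7*u^2 + 6*u - 2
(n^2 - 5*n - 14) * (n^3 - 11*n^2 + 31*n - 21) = n^5 - 16*n^4 + 72*n^3 - 22*n^2 - 329*n + 294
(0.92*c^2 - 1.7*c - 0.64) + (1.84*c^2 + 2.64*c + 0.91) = 2.76*c^2 + 0.94*c + 0.27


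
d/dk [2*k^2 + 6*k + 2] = 4*k + 6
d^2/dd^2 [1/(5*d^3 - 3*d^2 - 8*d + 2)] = 2*(3*(1 - 5*d)*(5*d^3 - 3*d^2 - 8*d + 2) + (-15*d^2 + 6*d + 8)^2)/(5*d^3 - 3*d^2 - 8*d + 2)^3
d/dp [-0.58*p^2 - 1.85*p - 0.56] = -1.16*p - 1.85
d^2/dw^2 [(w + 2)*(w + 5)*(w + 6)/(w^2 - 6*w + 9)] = 2*(157*w + 609)/(w^4 - 12*w^3 + 54*w^2 - 108*w + 81)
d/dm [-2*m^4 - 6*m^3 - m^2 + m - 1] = -8*m^3 - 18*m^2 - 2*m + 1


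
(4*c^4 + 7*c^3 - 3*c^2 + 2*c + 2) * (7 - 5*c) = -20*c^5 - 7*c^4 + 64*c^3 - 31*c^2 + 4*c + 14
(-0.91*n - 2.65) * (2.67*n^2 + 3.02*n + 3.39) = -2.4297*n^3 - 9.8237*n^2 - 11.0879*n - 8.9835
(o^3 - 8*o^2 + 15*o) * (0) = 0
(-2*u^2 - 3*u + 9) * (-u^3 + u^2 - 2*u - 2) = 2*u^5 + u^4 - 8*u^3 + 19*u^2 - 12*u - 18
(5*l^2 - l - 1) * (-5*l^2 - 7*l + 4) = -25*l^4 - 30*l^3 + 32*l^2 + 3*l - 4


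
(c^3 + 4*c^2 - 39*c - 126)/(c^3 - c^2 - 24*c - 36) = (c + 7)/(c + 2)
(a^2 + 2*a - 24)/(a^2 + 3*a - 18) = (a - 4)/(a - 3)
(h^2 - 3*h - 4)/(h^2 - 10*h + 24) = (h + 1)/(h - 6)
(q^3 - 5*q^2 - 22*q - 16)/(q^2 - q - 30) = (-q^3 + 5*q^2 + 22*q + 16)/(-q^2 + q + 30)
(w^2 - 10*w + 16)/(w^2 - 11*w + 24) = (w - 2)/(w - 3)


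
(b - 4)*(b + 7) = b^2 + 3*b - 28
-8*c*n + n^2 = n*(-8*c + n)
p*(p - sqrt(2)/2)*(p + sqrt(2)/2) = p^3 - p/2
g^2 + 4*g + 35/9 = (g + 5/3)*(g + 7/3)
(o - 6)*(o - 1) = o^2 - 7*o + 6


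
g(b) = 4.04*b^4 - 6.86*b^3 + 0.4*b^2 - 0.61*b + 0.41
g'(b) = 16.16*b^3 - 20.58*b^2 + 0.8*b - 0.61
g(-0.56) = 2.48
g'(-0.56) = -10.35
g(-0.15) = 0.54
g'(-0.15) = -1.25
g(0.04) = 0.39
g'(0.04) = -0.61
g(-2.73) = 369.04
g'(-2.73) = -484.97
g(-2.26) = 188.41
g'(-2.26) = -294.07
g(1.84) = 4.22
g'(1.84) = 31.86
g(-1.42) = 38.15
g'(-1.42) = -89.51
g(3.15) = 185.80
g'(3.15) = 302.80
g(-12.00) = 95692.85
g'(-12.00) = -30898.21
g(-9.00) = 31545.68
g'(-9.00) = -13455.43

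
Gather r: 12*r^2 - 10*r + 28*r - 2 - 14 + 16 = 12*r^2 + 18*r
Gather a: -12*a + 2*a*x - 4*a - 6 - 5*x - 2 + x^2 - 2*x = a*(2*x - 16) + x^2 - 7*x - 8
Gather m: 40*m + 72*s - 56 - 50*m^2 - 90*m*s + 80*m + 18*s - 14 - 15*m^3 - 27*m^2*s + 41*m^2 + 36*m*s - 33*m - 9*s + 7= -15*m^3 + m^2*(-27*s - 9) + m*(87 - 54*s) + 81*s - 63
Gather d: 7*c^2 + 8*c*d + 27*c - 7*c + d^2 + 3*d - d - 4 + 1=7*c^2 + 20*c + d^2 + d*(8*c + 2) - 3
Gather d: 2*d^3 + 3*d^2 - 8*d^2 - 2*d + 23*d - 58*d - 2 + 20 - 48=2*d^3 - 5*d^2 - 37*d - 30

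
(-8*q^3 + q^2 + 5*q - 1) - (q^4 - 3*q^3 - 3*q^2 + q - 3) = -q^4 - 5*q^3 + 4*q^2 + 4*q + 2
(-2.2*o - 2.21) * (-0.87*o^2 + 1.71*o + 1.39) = 1.914*o^3 - 1.8393*o^2 - 6.8371*o - 3.0719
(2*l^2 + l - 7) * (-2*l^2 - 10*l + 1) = -4*l^4 - 22*l^3 + 6*l^2 + 71*l - 7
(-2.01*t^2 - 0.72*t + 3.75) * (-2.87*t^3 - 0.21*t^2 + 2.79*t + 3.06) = 5.7687*t^5 + 2.4885*t^4 - 16.2192*t^3 - 8.9469*t^2 + 8.2593*t + 11.475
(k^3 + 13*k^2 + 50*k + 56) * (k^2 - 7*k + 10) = k^5 + 6*k^4 - 31*k^3 - 164*k^2 + 108*k + 560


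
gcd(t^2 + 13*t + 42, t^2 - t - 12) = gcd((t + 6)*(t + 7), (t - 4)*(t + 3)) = 1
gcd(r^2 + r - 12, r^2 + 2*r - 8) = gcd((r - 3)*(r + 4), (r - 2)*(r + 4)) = r + 4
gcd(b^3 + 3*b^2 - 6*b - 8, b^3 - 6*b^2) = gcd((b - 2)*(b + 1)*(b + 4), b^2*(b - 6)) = 1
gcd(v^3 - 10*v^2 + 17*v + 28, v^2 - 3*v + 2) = 1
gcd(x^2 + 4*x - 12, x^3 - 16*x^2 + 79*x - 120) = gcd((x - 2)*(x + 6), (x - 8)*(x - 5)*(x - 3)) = 1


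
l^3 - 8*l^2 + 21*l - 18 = (l - 3)^2*(l - 2)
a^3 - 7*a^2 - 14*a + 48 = (a - 8)*(a - 2)*(a + 3)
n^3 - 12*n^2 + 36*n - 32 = (n - 8)*(n - 2)^2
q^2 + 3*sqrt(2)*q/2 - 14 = (q - 2*sqrt(2))*(q + 7*sqrt(2)/2)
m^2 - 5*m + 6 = (m - 3)*(m - 2)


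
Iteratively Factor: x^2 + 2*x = (x + 2)*(x)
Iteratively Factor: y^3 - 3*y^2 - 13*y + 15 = (y - 1)*(y^2 - 2*y - 15) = (y - 1)*(y + 3)*(y - 5)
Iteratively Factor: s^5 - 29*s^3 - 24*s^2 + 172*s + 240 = (s + 2)*(s^4 - 2*s^3 - 25*s^2 + 26*s + 120) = (s - 3)*(s + 2)*(s^3 + s^2 - 22*s - 40) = (s - 3)*(s + 2)^2*(s^2 - s - 20) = (s - 3)*(s + 2)^2*(s + 4)*(s - 5)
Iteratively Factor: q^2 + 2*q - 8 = (q - 2)*(q + 4)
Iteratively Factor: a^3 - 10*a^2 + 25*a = (a - 5)*(a^2 - 5*a) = a*(a - 5)*(a - 5)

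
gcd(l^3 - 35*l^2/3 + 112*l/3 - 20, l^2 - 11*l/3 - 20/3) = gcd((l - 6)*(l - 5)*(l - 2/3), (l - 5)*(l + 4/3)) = l - 5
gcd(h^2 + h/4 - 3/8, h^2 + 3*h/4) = h + 3/4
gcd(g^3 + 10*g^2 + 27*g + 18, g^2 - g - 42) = g + 6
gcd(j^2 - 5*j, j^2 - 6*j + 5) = j - 5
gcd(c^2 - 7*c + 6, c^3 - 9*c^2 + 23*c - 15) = c - 1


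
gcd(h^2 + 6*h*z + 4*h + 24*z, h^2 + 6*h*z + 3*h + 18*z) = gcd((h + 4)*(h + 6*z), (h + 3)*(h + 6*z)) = h + 6*z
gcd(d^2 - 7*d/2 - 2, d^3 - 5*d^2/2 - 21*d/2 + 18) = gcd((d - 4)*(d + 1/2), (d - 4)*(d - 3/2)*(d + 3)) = d - 4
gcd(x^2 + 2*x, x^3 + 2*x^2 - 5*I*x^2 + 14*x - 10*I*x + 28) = x + 2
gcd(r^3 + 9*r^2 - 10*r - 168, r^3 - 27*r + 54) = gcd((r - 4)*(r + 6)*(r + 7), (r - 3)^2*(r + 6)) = r + 6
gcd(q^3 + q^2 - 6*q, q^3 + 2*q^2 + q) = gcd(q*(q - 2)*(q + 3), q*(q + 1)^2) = q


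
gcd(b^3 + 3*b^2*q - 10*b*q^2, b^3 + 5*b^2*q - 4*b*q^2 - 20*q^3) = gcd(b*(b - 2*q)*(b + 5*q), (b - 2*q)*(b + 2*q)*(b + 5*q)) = -b^2 - 3*b*q + 10*q^2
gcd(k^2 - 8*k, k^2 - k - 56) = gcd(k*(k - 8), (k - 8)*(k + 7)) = k - 8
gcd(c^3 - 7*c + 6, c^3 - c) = c - 1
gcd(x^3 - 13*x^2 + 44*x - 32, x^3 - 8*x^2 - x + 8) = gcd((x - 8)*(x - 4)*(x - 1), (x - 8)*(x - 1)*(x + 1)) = x^2 - 9*x + 8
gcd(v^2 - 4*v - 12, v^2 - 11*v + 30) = v - 6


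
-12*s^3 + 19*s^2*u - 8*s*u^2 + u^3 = (-4*s + u)*(-3*s + u)*(-s + u)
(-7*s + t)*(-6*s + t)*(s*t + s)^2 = 42*s^4*t^2 + 84*s^4*t + 42*s^4 - 13*s^3*t^3 - 26*s^3*t^2 - 13*s^3*t + s^2*t^4 + 2*s^2*t^3 + s^2*t^2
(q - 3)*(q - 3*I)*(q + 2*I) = q^3 - 3*q^2 - I*q^2 + 6*q + 3*I*q - 18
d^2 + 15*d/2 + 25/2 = (d + 5/2)*(d + 5)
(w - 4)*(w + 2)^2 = w^3 - 12*w - 16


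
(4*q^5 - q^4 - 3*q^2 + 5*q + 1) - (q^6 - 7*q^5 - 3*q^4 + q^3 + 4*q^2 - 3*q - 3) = -q^6 + 11*q^5 + 2*q^4 - q^3 - 7*q^2 + 8*q + 4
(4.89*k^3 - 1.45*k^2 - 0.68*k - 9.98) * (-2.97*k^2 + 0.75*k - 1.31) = -14.5233*k^5 + 7.974*k^4 - 5.4738*k^3 + 31.0301*k^2 - 6.5942*k + 13.0738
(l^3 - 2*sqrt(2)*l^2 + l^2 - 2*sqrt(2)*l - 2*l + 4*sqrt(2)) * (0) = 0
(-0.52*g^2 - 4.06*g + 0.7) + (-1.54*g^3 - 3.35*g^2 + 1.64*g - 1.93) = -1.54*g^3 - 3.87*g^2 - 2.42*g - 1.23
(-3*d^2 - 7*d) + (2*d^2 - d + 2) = -d^2 - 8*d + 2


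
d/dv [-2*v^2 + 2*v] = 2 - 4*v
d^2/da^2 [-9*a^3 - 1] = -54*a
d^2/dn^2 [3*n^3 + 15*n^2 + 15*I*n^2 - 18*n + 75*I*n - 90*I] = 18*n + 30 + 30*I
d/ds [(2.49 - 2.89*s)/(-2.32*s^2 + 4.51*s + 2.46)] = (-6.7048*s^2 + 11.5536*s - 18.3393)/(5.3824*s^4 - 20.9264*s^3 + 8.9257*s^2 + 22.1892*s + 6.0516)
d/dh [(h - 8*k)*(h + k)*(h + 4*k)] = 3*h^2 - 6*h*k - 36*k^2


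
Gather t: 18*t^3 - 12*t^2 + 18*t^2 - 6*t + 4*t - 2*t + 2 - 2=18*t^3 + 6*t^2 - 4*t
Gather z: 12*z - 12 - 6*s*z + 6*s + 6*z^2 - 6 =6*s + 6*z^2 + z*(12 - 6*s) - 18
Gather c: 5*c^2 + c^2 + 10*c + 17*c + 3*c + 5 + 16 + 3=6*c^2 + 30*c + 24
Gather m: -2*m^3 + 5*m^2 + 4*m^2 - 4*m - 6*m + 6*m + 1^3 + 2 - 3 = -2*m^3 + 9*m^2 - 4*m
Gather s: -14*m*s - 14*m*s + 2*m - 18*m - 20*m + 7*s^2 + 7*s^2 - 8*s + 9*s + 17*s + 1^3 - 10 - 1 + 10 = -36*m + 14*s^2 + s*(18 - 28*m)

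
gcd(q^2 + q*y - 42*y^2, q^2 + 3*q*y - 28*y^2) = q + 7*y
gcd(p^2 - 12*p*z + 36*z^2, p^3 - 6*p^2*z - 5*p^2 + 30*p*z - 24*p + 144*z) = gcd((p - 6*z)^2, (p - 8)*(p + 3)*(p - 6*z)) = -p + 6*z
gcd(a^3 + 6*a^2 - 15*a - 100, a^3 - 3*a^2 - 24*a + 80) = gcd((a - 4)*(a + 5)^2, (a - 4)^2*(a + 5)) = a^2 + a - 20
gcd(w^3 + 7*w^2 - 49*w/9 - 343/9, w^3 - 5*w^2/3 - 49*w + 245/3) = w + 7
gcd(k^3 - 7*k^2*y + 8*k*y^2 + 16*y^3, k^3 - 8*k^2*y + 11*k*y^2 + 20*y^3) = -k^2 + 3*k*y + 4*y^2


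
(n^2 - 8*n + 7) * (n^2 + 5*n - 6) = n^4 - 3*n^3 - 39*n^2 + 83*n - 42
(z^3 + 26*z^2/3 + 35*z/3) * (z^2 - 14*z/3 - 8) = z^5 + 4*z^4 - 331*z^3/9 - 1114*z^2/9 - 280*z/3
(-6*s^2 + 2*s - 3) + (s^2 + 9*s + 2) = -5*s^2 + 11*s - 1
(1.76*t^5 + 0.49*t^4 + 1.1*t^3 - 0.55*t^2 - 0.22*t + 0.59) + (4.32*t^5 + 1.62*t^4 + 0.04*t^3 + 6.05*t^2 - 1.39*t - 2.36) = 6.08*t^5 + 2.11*t^4 + 1.14*t^3 + 5.5*t^2 - 1.61*t - 1.77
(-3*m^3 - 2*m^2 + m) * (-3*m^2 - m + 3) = 9*m^5 + 9*m^4 - 10*m^3 - 7*m^2 + 3*m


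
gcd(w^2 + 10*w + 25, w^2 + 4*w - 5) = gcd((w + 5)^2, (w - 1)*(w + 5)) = w + 5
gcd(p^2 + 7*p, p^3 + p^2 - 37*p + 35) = p + 7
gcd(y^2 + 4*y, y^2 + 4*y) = y^2 + 4*y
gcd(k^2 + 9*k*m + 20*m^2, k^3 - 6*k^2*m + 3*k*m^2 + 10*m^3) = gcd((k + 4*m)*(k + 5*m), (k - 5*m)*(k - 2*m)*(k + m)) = 1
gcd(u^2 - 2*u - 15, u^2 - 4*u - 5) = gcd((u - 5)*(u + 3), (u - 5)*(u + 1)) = u - 5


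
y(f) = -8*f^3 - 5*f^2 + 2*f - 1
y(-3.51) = 276.33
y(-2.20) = 55.58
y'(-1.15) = -18.24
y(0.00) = -1.00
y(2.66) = -181.63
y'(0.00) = 2.00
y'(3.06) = -253.33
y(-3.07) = 177.21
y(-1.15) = 2.25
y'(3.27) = -287.33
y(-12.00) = 13079.00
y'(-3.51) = -258.58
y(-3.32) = 230.00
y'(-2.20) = -92.16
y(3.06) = -270.92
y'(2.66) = -194.41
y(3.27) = -327.65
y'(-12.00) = -3334.00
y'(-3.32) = -229.34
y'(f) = -24*f^2 - 10*f + 2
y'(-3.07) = -193.50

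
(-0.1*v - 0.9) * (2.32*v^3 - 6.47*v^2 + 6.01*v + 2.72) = -0.232*v^4 - 1.441*v^3 + 5.222*v^2 - 5.681*v - 2.448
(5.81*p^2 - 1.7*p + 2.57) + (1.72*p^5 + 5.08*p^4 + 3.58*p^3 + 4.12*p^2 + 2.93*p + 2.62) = 1.72*p^5 + 5.08*p^4 + 3.58*p^3 + 9.93*p^2 + 1.23*p + 5.19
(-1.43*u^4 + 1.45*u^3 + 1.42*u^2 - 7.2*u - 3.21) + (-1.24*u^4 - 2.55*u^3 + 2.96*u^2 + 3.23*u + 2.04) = -2.67*u^4 - 1.1*u^3 + 4.38*u^2 - 3.97*u - 1.17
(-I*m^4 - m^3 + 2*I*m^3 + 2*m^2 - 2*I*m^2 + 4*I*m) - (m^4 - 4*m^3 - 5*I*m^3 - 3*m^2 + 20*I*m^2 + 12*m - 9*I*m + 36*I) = -m^4 - I*m^4 + 3*m^3 + 7*I*m^3 + 5*m^2 - 22*I*m^2 - 12*m + 13*I*m - 36*I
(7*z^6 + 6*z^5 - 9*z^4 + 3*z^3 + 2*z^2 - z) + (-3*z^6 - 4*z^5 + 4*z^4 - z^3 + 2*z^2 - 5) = 4*z^6 + 2*z^5 - 5*z^4 + 2*z^3 + 4*z^2 - z - 5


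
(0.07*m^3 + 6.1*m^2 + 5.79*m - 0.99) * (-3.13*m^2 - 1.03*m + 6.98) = -0.2191*m^5 - 19.1651*m^4 - 23.9171*m^3 + 39.713*m^2 + 41.4339*m - 6.9102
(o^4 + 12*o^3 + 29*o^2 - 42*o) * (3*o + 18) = 3*o^5 + 54*o^4 + 303*o^3 + 396*o^2 - 756*o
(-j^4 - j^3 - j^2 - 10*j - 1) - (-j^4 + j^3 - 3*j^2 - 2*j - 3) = -2*j^3 + 2*j^2 - 8*j + 2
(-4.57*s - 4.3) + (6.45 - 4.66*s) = 2.15 - 9.23*s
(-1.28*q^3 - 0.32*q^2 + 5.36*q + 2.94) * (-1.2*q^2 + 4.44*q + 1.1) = 1.536*q^5 - 5.2992*q^4 - 9.2608*q^3 + 19.9184*q^2 + 18.9496*q + 3.234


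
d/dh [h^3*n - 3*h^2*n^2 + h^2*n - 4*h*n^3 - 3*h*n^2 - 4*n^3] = n*(3*h^2 - 6*h*n + 2*h - 4*n^2 - 3*n)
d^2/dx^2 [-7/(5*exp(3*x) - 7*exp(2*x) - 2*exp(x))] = 7*(2*(-15*exp(2*x) + 14*exp(x) + 2)^2 + (-5*exp(2*x) + 7*exp(x) + 2)*(45*exp(2*x) - 28*exp(x) - 2))*exp(-x)/(-5*exp(2*x) + 7*exp(x) + 2)^3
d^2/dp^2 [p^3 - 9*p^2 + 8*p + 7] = 6*p - 18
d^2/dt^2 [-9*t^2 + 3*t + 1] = -18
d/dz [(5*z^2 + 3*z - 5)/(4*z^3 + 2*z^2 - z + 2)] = (-20*z^4 - 24*z^3 + 49*z^2 + 40*z + 1)/(16*z^6 + 16*z^5 - 4*z^4 + 12*z^3 + 9*z^2 - 4*z + 4)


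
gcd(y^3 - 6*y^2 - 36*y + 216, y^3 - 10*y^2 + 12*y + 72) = y^2 - 12*y + 36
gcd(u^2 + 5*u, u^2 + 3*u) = u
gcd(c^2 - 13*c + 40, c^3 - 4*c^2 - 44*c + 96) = c - 8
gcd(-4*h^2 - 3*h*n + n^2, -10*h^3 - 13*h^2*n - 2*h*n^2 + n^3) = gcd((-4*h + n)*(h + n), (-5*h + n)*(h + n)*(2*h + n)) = h + n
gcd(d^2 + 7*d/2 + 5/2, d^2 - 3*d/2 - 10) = d + 5/2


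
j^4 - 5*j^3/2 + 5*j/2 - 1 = (j - 2)*(j - 1)*(j - 1/2)*(j + 1)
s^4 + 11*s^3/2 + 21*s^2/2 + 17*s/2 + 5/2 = (s + 1)^3*(s + 5/2)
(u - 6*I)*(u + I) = u^2 - 5*I*u + 6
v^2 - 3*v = v*(v - 3)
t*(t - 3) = t^2 - 3*t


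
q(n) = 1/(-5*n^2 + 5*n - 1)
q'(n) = (10*n - 5)/(-5*n^2 + 5*n - 1)^2 = 5*(2*n - 1)/(5*n^2 - 5*n + 1)^2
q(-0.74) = -0.13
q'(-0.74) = -0.22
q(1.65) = -0.16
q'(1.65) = 0.28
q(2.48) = -0.05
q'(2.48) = 0.05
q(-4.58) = -0.01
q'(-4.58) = -0.00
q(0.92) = -1.58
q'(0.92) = 10.52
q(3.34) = -0.02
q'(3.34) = 0.02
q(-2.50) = -0.02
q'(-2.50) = -0.01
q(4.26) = -0.01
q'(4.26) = 0.01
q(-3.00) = -0.02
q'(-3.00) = -0.00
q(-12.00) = 0.00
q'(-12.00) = 0.00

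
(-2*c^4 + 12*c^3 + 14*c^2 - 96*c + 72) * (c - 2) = -2*c^5 + 16*c^4 - 10*c^3 - 124*c^2 + 264*c - 144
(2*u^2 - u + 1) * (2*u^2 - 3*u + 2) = 4*u^4 - 8*u^3 + 9*u^2 - 5*u + 2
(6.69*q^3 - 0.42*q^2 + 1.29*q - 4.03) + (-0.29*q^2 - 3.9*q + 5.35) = 6.69*q^3 - 0.71*q^2 - 2.61*q + 1.32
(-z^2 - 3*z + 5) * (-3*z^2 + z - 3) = 3*z^4 + 8*z^3 - 15*z^2 + 14*z - 15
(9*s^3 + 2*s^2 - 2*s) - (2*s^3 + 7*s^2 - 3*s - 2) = 7*s^3 - 5*s^2 + s + 2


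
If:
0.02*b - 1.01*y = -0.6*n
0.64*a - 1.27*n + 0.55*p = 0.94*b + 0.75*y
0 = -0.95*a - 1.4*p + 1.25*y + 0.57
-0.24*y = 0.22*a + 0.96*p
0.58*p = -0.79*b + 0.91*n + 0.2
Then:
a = 0.98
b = 0.46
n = 0.03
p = -0.23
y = 0.03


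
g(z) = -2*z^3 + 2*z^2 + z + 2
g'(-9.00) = -521.00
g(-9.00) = 1613.00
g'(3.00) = -41.00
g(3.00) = -31.00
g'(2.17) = -18.57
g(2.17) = -6.85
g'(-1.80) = -25.64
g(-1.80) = 18.34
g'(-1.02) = -9.32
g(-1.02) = 5.18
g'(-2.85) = -59.14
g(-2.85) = 61.69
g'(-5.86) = -228.48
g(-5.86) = 467.28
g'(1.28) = -3.71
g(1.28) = 2.36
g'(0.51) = 1.48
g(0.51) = 2.76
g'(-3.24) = -74.95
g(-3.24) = 87.78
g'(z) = -6*z^2 + 4*z + 1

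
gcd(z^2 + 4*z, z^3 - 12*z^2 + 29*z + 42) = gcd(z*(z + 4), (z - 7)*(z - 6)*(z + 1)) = 1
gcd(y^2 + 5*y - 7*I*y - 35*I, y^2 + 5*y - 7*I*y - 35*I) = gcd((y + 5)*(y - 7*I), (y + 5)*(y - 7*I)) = y^2 + y*(5 - 7*I) - 35*I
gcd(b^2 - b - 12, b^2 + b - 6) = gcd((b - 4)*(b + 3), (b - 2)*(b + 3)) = b + 3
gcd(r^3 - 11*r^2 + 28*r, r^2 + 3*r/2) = r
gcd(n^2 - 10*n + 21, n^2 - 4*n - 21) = n - 7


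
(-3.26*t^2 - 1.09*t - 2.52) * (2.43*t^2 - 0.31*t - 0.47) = -7.9218*t^4 - 1.6381*t^3 - 4.2535*t^2 + 1.2935*t + 1.1844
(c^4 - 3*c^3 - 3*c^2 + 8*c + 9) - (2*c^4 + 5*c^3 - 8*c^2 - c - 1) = -c^4 - 8*c^3 + 5*c^2 + 9*c + 10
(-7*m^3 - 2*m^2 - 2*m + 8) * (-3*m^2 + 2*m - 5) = 21*m^5 - 8*m^4 + 37*m^3 - 18*m^2 + 26*m - 40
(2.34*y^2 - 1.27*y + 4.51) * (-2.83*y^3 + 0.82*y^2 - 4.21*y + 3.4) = -6.6222*y^5 + 5.5129*y^4 - 23.6561*y^3 + 17.0009*y^2 - 23.3051*y + 15.334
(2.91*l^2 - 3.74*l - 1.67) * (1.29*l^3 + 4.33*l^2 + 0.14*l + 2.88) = 3.7539*l^5 + 7.7757*l^4 - 17.9411*l^3 + 0.626100000000001*l^2 - 11.005*l - 4.8096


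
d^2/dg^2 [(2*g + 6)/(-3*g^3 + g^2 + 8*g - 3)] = 4*(-(g + 3)*(-9*g^2 + 2*g + 8)^2 + (9*g^2 - 2*g + (g + 3)*(9*g - 1) - 8)*(3*g^3 - g^2 - 8*g + 3))/(3*g^3 - g^2 - 8*g + 3)^3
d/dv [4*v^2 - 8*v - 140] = 8*v - 8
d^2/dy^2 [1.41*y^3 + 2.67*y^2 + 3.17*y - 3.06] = 8.46*y + 5.34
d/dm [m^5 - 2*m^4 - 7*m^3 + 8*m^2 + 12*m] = 5*m^4 - 8*m^3 - 21*m^2 + 16*m + 12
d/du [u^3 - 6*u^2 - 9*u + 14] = 3*u^2 - 12*u - 9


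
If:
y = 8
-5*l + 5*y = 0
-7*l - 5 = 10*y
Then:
No Solution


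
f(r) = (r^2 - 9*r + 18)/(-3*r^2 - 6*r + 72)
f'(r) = (2*r - 9)/(-3*r^2 - 6*r + 72) + (6*r + 6)*(r^2 - 9*r + 18)/(-3*r^2 - 6*r + 72)^2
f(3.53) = -0.10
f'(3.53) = -0.34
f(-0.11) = 0.26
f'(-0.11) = -0.11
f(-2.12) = 0.58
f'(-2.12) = -0.24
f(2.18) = 0.07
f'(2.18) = -0.07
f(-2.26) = 0.62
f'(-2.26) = -0.26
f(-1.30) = 0.42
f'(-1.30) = -0.17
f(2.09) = 0.08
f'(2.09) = -0.07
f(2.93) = 0.01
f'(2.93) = -0.10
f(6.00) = 0.00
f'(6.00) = -0.04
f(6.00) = 0.00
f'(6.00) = -0.04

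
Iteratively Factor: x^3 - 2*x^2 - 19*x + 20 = (x + 4)*(x^2 - 6*x + 5) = (x - 1)*(x + 4)*(x - 5)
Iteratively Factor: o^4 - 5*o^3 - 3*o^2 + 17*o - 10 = (o - 1)*(o^3 - 4*o^2 - 7*o + 10) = (o - 1)^2*(o^2 - 3*o - 10) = (o - 5)*(o - 1)^2*(o + 2)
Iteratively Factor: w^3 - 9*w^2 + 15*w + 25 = (w - 5)*(w^2 - 4*w - 5) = (w - 5)^2*(w + 1)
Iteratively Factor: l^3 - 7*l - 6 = (l - 3)*(l^2 + 3*l + 2) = (l - 3)*(l + 2)*(l + 1)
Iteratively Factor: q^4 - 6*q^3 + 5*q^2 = (q - 5)*(q^3 - q^2) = (q - 5)*(q - 1)*(q^2) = q*(q - 5)*(q - 1)*(q)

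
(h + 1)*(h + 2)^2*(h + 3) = h^4 + 8*h^3 + 23*h^2 + 28*h + 12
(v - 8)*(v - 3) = v^2 - 11*v + 24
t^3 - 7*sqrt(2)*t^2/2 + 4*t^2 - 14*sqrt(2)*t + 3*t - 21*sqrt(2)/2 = (t + 1)*(t + 3)*(t - 7*sqrt(2)/2)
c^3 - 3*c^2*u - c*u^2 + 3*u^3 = (c - 3*u)*(c - u)*(c + u)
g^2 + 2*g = g*(g + 2)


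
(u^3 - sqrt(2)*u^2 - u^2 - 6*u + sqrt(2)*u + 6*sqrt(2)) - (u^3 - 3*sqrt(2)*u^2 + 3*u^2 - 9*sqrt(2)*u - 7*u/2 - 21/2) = -4*u^2 + 2*sqrt(2)*u^2 - 5*u/2 + 10*sqrt(2)*u + 6*sqrt(2) + 21/2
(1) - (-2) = 3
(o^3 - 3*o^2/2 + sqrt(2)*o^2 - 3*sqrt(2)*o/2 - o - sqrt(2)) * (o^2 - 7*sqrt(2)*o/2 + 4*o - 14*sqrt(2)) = o^5 - 5*sqrt(2)*o^4/2 + 5*o^4/2 - 14*o^3 - 25*sqrt(2)*o^3/4 - 43*o^2/2 + 35*sqrt(2)*o^2/2 + 10*sqrt(2)*o + 49*o + 28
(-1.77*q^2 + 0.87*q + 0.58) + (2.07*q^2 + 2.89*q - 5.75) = 0.3*q^2 + 3.76*q - 5.17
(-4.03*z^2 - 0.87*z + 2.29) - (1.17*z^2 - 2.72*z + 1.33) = -5.2*z^2 + 1.85*z + 0.96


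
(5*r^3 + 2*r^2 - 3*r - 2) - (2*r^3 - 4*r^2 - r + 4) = 3*r^3 + 6*r^2 - 2*r - 6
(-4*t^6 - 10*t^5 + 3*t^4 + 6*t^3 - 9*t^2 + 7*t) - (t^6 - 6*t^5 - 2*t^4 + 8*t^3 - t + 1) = -5*t^6 - 4*t^5 + 5*t^4 - 2*t^3 - 9*t^2 + 8*t - 1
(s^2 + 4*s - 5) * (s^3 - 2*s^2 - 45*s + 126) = s^5 + 2*s^4 - 58*s^3 - 44*s^2 + 729*s - 630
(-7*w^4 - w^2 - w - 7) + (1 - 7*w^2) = -7*w^4 - 8*w^2 - w - 6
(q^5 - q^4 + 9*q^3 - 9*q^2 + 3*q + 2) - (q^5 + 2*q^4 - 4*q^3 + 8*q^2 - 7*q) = -3*q^4 + 13*q^3 - 17*q^2 + 10*q + 2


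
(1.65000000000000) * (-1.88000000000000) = -3.10200000000000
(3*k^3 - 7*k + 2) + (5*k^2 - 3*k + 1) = 3*k^3 + 5*k^2 - 10*k + 3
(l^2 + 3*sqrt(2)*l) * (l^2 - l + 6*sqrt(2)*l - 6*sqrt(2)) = l^4 - l^3 + 9*sqrt(2)*l^3 - 9*sqrt(2)*l^2 + 36*l^2 - 36*l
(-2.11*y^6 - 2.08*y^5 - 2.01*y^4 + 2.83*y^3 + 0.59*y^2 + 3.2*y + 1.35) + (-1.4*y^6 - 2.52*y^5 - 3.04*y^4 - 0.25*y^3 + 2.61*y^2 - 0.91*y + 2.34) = -3.51*y^6 - 4.6*y^5 - 5.05*y^4 + 2.58*y^3 + 3.2*y^2 + 2.29*y + 3.69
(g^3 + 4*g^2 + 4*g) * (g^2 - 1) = g^5 + 4*g^4 + 3*g^3 - 4*g^2 - 4*g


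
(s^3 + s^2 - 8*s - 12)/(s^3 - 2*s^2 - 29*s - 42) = (s^2 - s - 6)/(s^2 - 4*s - 21)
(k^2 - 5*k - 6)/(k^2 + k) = (k - 6)/k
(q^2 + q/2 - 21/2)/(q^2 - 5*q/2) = (2*q^2 + q - 21)/(q*(2*q - 5))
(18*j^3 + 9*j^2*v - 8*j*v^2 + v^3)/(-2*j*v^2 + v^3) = (-18*j^3 - 9*j^2*v + 8*j*v^2 - v^3)/(v^2*(2*j - v))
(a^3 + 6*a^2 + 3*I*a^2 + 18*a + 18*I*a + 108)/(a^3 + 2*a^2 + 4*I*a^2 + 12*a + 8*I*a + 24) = (a^2 + 3*a*(2 - I) - 18*I)/(a^2 + 2*a*(1 - I) - 4*I)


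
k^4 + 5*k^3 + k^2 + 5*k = k*(k + 5)*(k - I)*(k + I)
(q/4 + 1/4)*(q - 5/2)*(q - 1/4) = q^3/4 - 7*q^2/16 - 17*q/32 + 5/32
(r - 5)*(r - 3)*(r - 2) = r^3 - 10*r^2 + 31*r - 30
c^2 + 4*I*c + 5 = (c - I)*(c + 5*I)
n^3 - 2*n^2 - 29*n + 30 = (n - 6)*(n - 1)*(n + 5)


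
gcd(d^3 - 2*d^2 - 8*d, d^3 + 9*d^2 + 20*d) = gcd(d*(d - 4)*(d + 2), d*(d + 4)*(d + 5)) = d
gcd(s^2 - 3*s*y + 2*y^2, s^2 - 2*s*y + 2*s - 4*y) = -s + 2*y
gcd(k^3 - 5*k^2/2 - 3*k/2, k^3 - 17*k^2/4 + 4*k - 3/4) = k - 3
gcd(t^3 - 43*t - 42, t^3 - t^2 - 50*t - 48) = t^2 + 7*t + 6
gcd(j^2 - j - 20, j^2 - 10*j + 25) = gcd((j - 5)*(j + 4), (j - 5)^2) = j - 5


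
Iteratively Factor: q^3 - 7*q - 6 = (q + 2)*(q^2 - 2*q - 3) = (q - 3)*(q + 2)*(q + 1)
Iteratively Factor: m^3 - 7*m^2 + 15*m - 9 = (m - 3)*(m^2 - 4*m + 3) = (m - 3)*(m - 1)*(m - 3)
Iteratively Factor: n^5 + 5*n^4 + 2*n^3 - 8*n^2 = (n - 1)*(n^4 + 6*n^3 + 8*n^2) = (n - 1)*(n + 2)*(n^3 + 4*n^2) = (n - 1)*(n + 2)*(n + 4)*(n^2) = n*(n - 1)*(n + 2)*(n + 4)*(n)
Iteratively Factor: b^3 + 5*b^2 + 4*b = (b)*(b^2 + 5*b + 4) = b*(b + 4)*(b + 1)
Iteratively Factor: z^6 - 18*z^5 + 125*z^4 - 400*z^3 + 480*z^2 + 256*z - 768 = (z + 1)*(z^5 - 19*z^4 + 144*z^3 - 544*z^2 + 1024*z - 768) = (z - 4)*(z + 1)*(z^4 - 15*z^3 + 84*z^2 - 208*z + 192) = (z - 4)^2*(z + 1)*(z^3 - 11*z^2 + 40*z - 48) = (z - 4)^3*(z + 1)*(z^2 - 7*z + 12) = (z - 4)^4*(z + 1)*(z - 3)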